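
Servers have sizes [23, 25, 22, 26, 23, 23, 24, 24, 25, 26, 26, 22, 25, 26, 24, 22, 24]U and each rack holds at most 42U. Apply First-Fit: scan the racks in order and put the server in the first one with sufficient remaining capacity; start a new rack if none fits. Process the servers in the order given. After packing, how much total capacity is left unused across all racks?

rack 1: place 23U, 19U left
rack 2: place 25U, 17U left
rack 3: place 22U, 20U left
rack 4: place 26U, 16U left
rack 5: place 23U, 19U left
rack 6: place 23U, 19U left
rack 7: place 24U, 18U left
rack 8: place 24U, 18U left
rack 9: place 25U, 17U left
rack 10: place 26U, 16U left
rack 11: place 26U, 16U left
rack 12: place 22U, 20U left
rack 13: place 25U, 17U left
rack 14: place 26U, 16U left
rack 15: place 24U, 18U left
rack 16: place 22U, 20U left
rack 17: place 24U, 18U left
17 racks × 42U = 714U; used 410U; unused 304U.

304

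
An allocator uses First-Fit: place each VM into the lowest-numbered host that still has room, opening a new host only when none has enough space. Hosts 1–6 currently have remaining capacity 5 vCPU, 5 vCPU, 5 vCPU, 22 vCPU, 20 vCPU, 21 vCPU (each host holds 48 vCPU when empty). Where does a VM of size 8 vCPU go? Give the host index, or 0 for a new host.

4

Hosts with room: host 4 (22 vCPU), host 5 (20 vCPU), host 6 (21 vCPU).
The first with room is host 4.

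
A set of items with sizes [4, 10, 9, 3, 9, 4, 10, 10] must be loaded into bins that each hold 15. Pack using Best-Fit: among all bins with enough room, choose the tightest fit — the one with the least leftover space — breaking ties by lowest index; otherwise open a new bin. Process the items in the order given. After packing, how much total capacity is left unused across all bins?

16

Put 4 in bin 1; 11 remain.
Put 10 in bin 1; 1 remain.
Put 9 in bin 2; 6 remain.
Put 3 in bin 2; 3 remain.
Put 9 in bin 3; 6 remain.
Put 4 in bin 3; 2 remain.
Put 10 in bin 4; 5 remain.
Put 10 in bin 5; 5 remain.
5 bins × 15 = 75; used 59; unused 16.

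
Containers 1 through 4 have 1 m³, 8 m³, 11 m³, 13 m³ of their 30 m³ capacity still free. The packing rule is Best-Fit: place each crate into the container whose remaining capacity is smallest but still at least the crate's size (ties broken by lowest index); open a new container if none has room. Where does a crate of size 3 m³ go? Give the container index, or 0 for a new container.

2

Containers with room: container 2 (8 m³), container 3 (11 m³), container 4 (13 m³).
Tightest fit is container 2 with 8 m³ free.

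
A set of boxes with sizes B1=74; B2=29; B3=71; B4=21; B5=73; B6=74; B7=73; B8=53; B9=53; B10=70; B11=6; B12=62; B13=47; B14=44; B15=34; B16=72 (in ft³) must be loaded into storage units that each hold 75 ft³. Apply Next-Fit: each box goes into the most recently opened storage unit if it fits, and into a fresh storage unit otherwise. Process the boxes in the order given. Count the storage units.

15

Put B1 (74 ft³) in storage unit 1; 1 ft³ remain.
Put B2 (29 ft³) in storage unit 2; 46 ft³ remain.
Put B3 (71 ft³) in storage unit 3; 4 ft³ remain.
Put B4 (21 ft³) in storage unit 4; 54 ft³ remain.
Put B5 (73 ft³) in storage unit 5; 2 ft³ remain.
Put B6 (74 ft³) in storage unit 6; 1 ft³ remain.
Put B7 (73 ft³) in storage unit 7; 2 ft³ remain.
Put B8 (53 ft³) in storage unit 8; 22 ft³ remain.
Put B9 (53 ft³) in storage unit 9; 22 ft³ remain.
Put B10 (70 ft³) in storage unit 10; 5 ft³ remain.
Put B11 (6 ft³) in storage unit 11; 69 ft³ remain.
Put B12 (62 ft³) in storage unit 11; 7 ft³ remain.
Put B13 (47 ft³) in storage unit 12; 28 ft³ remain.
Put B14 (44 ft³) in storage unit 13; 31 ft³ remain.
Put B15 (34 ft³) in storage unit 14; 41 ft³ remain.
Put B16 (72 ft³) in storage unit 15; 3 ft³ remain.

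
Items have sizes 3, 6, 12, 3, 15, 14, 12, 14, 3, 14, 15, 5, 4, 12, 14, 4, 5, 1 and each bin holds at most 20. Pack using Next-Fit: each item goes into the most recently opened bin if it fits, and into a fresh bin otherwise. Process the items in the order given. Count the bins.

bin 1: place 3, 17 left
bin 1: place 6, 11 left
bin 2: place 12, 8 left
bin 2: place 3, 5 left
bin 3: place 15, 5 left
bin 4: place 14, 6 left
bin 5: place 12, 8 left
bin 6: place 14, 6 left
bin 6: place 3, 3 left
bin 7: place 14, 6 left
bin 8: place 15, 5 left
bin 8: place 5, 0 left
bin 9: place 4, 16 left
bin 9: place 12, 4 left
bin 10: place 14, 6 left
bin 10: place 4, 2 left
bin 11: place 5, 15 left
bin 11: place 1, 14 left
Final bins: [3,6] [12,3] [15] [14] [12] [14,3] [14] [15,5] [4,12] [14,4] [5,1].

11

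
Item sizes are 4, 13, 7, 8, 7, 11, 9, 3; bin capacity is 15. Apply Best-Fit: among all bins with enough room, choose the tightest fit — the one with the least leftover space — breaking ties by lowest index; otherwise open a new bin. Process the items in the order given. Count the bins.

5 bins

bin 1: place 4, 11 left
bin 2: place 13, 2 left
bin 1: place 7, 4 left
bin 3: place 8, 7 left
bin 3: place 7, 0 left
bin 4: place 11, 4 left
bin 5: place 9, 6 left
bin 1: place 3, 1 left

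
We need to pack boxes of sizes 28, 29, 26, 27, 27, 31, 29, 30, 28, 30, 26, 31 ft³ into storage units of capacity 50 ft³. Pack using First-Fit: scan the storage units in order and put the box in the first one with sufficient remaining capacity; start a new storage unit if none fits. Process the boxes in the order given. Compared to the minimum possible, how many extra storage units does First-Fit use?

0

First-Fit: [28] [29] [26] [27] [27] [31] [29] [30] [28] [30] [26] [31] → 12 storage units.
12 boxes exceed 25 ft³ (half the capacity), and no two of those can share a storage unit, so at least 12 storage units are needed.
So 12 is already optimal.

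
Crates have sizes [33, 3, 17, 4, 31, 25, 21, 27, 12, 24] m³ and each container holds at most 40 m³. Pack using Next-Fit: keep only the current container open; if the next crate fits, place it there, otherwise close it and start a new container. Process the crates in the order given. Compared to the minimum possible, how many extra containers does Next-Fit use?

1

Next-Fit: [33,3] [17,4] [31] [25] [21] [27,12] [24] → 7 containers.
6 crates exceed 20 m³ (half the capacity), and no two of those can share a container, so at least 6 containers are needed.
An optimal packing achieves that bound: [33,4,3] [31] [27,12] [25] [24] [21,17] → 6 containers.
Excess: 7 − 6 = 1.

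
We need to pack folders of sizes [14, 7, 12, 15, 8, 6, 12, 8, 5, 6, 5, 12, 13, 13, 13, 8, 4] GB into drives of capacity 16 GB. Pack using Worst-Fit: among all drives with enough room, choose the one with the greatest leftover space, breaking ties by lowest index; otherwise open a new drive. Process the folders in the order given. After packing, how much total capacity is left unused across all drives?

31

Put 14 GB in drive 1; 2 GB remain.
Put 7 GB in drive 2; 9 GB remain.
Put 12 GB in drive 3; 4 GB remain.
Put 15 GB in drive 4; 1 GB remain.
Put 8 GB in drive 2; 1 GB remain.
Put 6 GB in drive 5; 10 GB remain.
Put 12 GB in drive 6; 4 GB remain.
Put 8 GB in drive 5; 2 GB remain.
Put 5 GB in drive 7; 11 GB remain.
Put 6 GB in drive 7; 5 GB remain.
Put 5 GB in drive 7; 0 GB remain.
Put 12 GB in drive 8; 4 GB remain.
Put 13 GB in drive 9; 3 GB remain.
Put 13 GB in drive 10; 3 GB remain.
Put 13 GB in drive 11; 3 GB remain.
Put 8 GB in drive 12; 8 GB remain.
Put 4 GB in drive 12; 4 GB remain.
12 drives × 16 GB = 192 GB; used 161 GB; unused 31 GB.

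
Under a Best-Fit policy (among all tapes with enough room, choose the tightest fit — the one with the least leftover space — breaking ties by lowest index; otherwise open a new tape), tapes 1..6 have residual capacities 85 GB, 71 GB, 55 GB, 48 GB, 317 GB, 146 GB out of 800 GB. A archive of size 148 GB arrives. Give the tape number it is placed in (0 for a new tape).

Tapes with room: tape 5 (317 GB).
Tightest fit is tape 5 with 317 GB free.

5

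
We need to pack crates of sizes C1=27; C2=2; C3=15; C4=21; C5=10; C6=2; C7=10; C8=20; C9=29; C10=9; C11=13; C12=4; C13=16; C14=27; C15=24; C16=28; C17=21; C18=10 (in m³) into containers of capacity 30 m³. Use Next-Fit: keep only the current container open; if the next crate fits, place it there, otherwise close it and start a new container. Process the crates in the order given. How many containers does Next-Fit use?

13

Put C1 (27 m³) in container 1; 3 m³ remain.
Put C2 (2 m³) in container 1; 1 m³ remain.
Put C3 (15 m³) in container 2; 15 m³ remain.
Put C4 (21 m³) in container 3; 9 m³ remain.
Put C5 (10 m³) in container 4; 20 m³ remain.
Put C6 (2 m³) in container 4; 18 m³ remain.
Put C7 (10 m³) in container 4; 8 m³ remain.
Put C8 (20 m³) in container 5; 10 m³ remain.
Put C9 (29 m³) in container 6; 1 m³ remain.
Put C10 (9 m³) in container 7; 21 m³ remain.
Put C11 (13 m³) in container 7; 8 m³ remain.
Put C12 (4 m³) in container 7; 4 m³ remain.
Put C13 (16 m³) in container 8; 14 m³ remain.
Put C14 (27 m³) in container 9; 3 m³ remain.
Put C15 (24 m³) in container 10; 6 m³ remain.
Put C16 (28 m³) in container 11; 2 m³ remain.
Put C17 (21 m³) in container 12; 9 m³ remain.
Put C18 (10 m³) in container 13; 20 m³ remain.
Final containers: [27,2] [15] [21] [10,2,10] [20] [29] [9,13,4] [16] [27] [24] [28] [21] [10].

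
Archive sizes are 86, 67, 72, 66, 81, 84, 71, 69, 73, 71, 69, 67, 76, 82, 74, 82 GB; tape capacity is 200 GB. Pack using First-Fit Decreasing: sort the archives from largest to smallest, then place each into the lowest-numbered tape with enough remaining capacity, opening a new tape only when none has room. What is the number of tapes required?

8 tapes

Sorted descending: 86, 84, 82, 82, 81, 76, 74, 73, 72, 71, 71, 69, 69, 67, 67, 66.
tape 1: place 86 GB, 114 GB left
tape 1: place 84 GB, 30 GB left
tape 2: place 82 GB, 118 GB left
tape 2: place 82 GB, 36 GB left
tape 3: place 81 GB, 119 GB left
tape 3: place 76 GB, 43 GB left
tape 4: place 74 GB, 126 GB left
tape 4: place 73 GB, 53 GB left
tape 5: place 72 GB, 128 GB left
tape 5: place 71 GB, 57 GB left
tape 6: place 71 GB, 129 GB left
tape 6: place 69 GB, 60 GB left
tape 7: place 69 GB, 131 GB left
tape 7: place 67 GB, 64 GB left
tape 8: place 67 GB, 133 GB left
tape 8: place 66 GB, 67 GB left
Final tapes: [86,84] [82,82] [81,76] [74,73] [72,71] [71,69] [69,67] [67,66].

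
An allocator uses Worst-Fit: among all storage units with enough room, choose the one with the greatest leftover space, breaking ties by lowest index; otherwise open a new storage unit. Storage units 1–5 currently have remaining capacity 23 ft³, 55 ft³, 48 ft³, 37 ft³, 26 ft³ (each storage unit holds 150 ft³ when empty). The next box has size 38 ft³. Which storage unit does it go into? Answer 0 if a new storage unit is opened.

2

Storage units with room: storage unit 2 (55 ft³), storage unit 3 (48 ft³).
Most room is storage unit 2 with 55 ft³ free.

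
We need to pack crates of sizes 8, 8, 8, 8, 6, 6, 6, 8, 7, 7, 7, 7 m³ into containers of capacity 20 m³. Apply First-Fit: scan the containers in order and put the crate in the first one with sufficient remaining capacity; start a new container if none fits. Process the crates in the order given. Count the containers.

container 1: place 8 m³, 12 m³ left
container 1: place 8 m³, 4 m³ left
container 2: place 8 m³, 12 m³ left
container 2: place 8 m³, 4 m³ left
container 3: place 6 m³, 14 m³ left
container 3: place 6 m³, 8 m³ left
container 3: place 6 m³, 2 m³ left
container 4: place 8 m³, 12 m³ left
container 4: place 7 m³, 5 m³ left
container 5: place 7 m³, 13 m³ left
container 5: place 7 m³, 6 m³ left
container 6: place 7 m³, 13 m³ left
Final containers: [8,8] [8,8] [6,6,6] [8,7] [7,7] [7].

6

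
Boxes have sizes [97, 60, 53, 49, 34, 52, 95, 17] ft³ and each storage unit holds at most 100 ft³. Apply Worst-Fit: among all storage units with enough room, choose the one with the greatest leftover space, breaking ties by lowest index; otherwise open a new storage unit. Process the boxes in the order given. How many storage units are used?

Put 97 ft³ in storage unit 1; 3 ft³ remain.
Put 60 ft³ in storage unit 2; 40 ft³ remain.
Put 53 ft³ in storage unit 3; 47 ft³ remain.
Put 49 ft³ in storage unit 4; 51 ft³ remain.
Put 34 ft³ in storage unit 4; 17 ft³ remain.
Put 52 ft³ in storage unit 5; 48 ft³ remain.
Put 95 ft³ in storage unit 6; 5 ft³ remain.
Put 17 ft³ in storage unit 5; 31 ft³ remain.
Final storage units: [97] [60] [53] [49,34] [52,17] [95].

6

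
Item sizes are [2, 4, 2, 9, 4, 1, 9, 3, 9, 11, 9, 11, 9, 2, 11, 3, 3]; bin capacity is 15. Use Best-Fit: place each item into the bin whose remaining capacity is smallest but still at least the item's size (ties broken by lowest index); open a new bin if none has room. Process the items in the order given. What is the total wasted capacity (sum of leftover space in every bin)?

2 → bin 1 (remaining 13)
4 → bin 1 (remaining 9)
2 → bin 1 (remaining 7)
9 → bin 2 (remaining 6)
4 → bin 2 (remaining 2)
1 → bin 2 (remaining 1)
9 → bin 3 (remaining 6)
3 → bin 3 (remaining 3)
9 → bin 4 (remaining 6)
11 → bin 5 (remaining 4)
9 → bin 6 (remaining 6)
11 → bin 7 (remaining 4)
9 → bin 8 (remaining 6)
2 → bin 3 (remaining 1)
11 → bin 9 (remaining 4)
3 → bin 5 (remaining 1)
3 → bin 7 (remaining 1)
9 bins × 15 = 135; used 102; unused 33.

33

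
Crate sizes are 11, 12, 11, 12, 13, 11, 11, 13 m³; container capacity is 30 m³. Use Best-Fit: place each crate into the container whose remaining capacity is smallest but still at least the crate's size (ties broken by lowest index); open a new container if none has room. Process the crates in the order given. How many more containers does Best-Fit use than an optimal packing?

Best-Fit: [11,12] [11,12] [13,11] [11,13] → 4 containers.
Total size 94 m³; any packing needs at least ⌈94/30⌉ = 4 containers.
So 4 is already optimal.

0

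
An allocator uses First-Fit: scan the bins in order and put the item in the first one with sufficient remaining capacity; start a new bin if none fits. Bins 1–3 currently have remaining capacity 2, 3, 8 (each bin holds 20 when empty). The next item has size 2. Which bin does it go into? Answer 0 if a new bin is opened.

1

Bins with room: bin 1 (2), bin 2 (3), bin 3 (8).
The first with room is bin 1.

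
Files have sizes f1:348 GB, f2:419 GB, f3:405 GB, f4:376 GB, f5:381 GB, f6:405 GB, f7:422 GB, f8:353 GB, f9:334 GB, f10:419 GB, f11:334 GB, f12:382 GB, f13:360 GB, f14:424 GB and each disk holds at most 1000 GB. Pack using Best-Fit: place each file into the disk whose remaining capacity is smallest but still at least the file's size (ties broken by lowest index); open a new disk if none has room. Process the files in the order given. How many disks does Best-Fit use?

7 disks

disk 1: place f1 (348 GB), 652 GB left
disk 1: place f2 (419 GB), 233 GB left
disk 2: place f3 (405 GB), 595 GB left
disk 2: place f4 (376 GB), 219 GB left
disk 3: place f5 (381 GB), 619 GB left
disk 3: place f6 (405 GB), 214 GB left
disk 4: place f7 (422 GB), 578 GB left
disk 4: place f8 (353 GB), 225 GB left
disk 5: place f9 (334 GB), 666 GB left
disk 5: place f10 (419 GB), 247 GB left
disk 6: place f11 (334 GB), 666 GB left
disk 6: place f12 (382 GB), 284 GB left
disk 7: place f13 (360 GB), 640 GB left
disk 7: place f14 (424 GB), 216 GB left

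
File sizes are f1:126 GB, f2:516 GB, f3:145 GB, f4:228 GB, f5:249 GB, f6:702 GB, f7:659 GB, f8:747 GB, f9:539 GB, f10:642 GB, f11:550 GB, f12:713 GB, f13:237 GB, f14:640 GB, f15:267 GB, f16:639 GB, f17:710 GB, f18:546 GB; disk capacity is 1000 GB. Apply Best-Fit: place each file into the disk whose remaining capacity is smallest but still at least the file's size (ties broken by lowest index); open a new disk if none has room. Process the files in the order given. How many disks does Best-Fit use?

13 disks

disk 1: place f1 (126 GB), 874 GB left
disk 1: place f2 (516 GB), 358 GB left
disk 1: place f3 (145 GB), 213 GB left
disk 2: place f4 (228 GB), 772 GB left
disk 2: place f5 (249 GB), 523 GB left
disk 3: place f6 (702 GB), 298 GB left
disk 4: place f7 (659 GB), 341 GB left
disk 5: place f8 (747 GB), 253 GB left
disk 6: place f9 (539 GB), 461 GB left
disk 7: place f10 (642 GB), 358 GB left
disk 8: place f11 (550 GB), 450 GB left
disk 9: place f12 (713 GB), 287 GB left
disk 5: place f13 (237 GB), 16 GB left
disk 10: place f14 (640 GB), 360 GB left
disk 9: place f15 (267 GB), 20 GB left
disk 11: place f16 (639 GB), 361 GB left
disk 12: place f17 (710 GB), 290 GB left
disk 13: place f18 (546 GB), 454 GB left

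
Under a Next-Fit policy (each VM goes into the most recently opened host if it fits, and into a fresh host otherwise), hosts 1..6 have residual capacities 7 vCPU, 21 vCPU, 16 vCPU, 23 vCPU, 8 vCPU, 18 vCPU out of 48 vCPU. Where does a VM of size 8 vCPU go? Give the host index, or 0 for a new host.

6

Next-Fit only looks at host 6, which has 18 vCPU free.
8 vCPU fits there.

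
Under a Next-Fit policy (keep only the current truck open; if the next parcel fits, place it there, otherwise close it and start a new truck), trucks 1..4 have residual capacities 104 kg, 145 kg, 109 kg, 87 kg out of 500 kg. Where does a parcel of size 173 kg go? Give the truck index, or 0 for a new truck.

Next-Fit only looks at truck 4, which has 87 kg free.
173 kg does not fit, so a new truck is opened.

0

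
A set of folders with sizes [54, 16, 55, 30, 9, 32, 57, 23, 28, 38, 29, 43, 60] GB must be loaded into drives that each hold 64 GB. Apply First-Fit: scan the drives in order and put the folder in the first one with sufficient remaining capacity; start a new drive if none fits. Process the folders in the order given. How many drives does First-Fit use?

9

54 GB → drive 1 (remaining 10 GB)
16 GB → drive 2 (remaining 48 GB)
55 GB → drive 3 (remaining 9 GB)
30 GB → drive 2 (remaining 18 GB)
9 GB → drive 1 (remaining 1 GB)
32 GB → drive 4 (remaining 32 GB)
57 GB → drive 5 (remaining 7 GB)
23 GB → drive 4 (remaining 9 GB)
28 GB → drive 6 (remaining 36 GB)
38 GB → drive 7 (remaining 26 GB)
29 GB → drive 6 (remaining 7 GB)
43 GB → drive 8 (remaining 21 GB)
60 GB → drive 9 (remaining 4 GB)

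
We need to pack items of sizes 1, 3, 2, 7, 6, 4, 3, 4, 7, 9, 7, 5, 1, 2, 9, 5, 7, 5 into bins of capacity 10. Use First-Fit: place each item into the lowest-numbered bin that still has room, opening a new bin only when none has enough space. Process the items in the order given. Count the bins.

Put 1 in bin 1; 9 remain.
Put 3 in bin 1; 6 remain.
Put 2 in bin 1; 4 remain.
Put 7 in bin 2; 3 remain.
Put 6 in bin 3; 4 remain.
Put 4 in bin 1; 0 remain.
Put 3 in bin 2; 0 remain.
Put 4 in bin 3; 0 remain.
Put 7 in bin 4; 3 remain.
Put 9 in bin 5; 1 remain.
Put 7 in bin 6; 3 remain.
Put 5 in bin 7; 5 remain.
Put 1 in bin 4; 2 remain.
Put 2 in bin 4; 0 remain.
Put 9 in bin 8; 1 remain.
Put 5 in bin 7; 0 remain.
Put 7 in bin 9; 3 remain.
Put 5 in bin 10; 5 remain.
Final bins: [1,3,2,4] [7,3] [6,4] [7,1,2] [9] [7] [5,5] [9] [7] [5].

10 bins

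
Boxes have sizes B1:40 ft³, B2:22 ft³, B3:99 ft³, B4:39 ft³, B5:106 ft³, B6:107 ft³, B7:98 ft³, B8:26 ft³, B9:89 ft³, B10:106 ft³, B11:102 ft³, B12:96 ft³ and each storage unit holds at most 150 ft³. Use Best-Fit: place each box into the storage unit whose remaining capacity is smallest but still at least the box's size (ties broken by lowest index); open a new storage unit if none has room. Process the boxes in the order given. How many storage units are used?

Put B1 (40 ft³) in storage unit 1; 110 ft³ remain.
Put B2 (22 ft³) in storage unit 1; 88 ft³ remain.
Put B3 (99 ft³) in storage unit 2; 51 ft³ remain.
Put B4 (39 ft³) in storage unit 2; 12 ft³ remain.
Put B5 (106 ft³) in storage unit 3; 44 ft³ remain.
Put B6 (107 ft³) in storage unit 4; 43 ft³ remain.
Put B7 (98 ft³) in storage unit 5; 52 ft³ remain.
Put B8 (26 ft³) in storage unit 4; 17 ft³ remain.
Put B9 (89 ft³) in storage unit 6; 61 ft³ remain.
Put B10 (106 ft³) in storage unit 7; 44 ft³ remain.
Put B11 (102 ft³) in storage unit 8; 48 ft³ remain.
Put B12 (96 ft³) in storage unit 9; 54 ft³ remain.
Final storage units: [40,22] [99,39] [106] [107,26] [98] [89] [106] [102] [96].

9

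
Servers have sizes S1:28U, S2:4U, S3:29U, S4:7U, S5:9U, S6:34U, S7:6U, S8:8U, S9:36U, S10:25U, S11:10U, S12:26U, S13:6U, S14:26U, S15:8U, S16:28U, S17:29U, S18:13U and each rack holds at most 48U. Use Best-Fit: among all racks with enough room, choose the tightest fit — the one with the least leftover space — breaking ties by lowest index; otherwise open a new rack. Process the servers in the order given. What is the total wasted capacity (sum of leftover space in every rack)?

rack 1: place S1 (28U), 20U left
rack 1: place S2 (4U), 16U left
rack 2: place S3 (29U), 19U left
rack 1: place S4 (7U), 9U left
rack 1: place S5 (9U), 0U left
rack 3: place S6 (34U), 14U left
rack 3: place S7 (6U), 8U left
rack 3: place S8 (8U), 0U left
rack 4: place S9 (36U), 12U left
rack 5: place S10 (25U), 23U left
rack 4: place S11 (10U), 2U left
rack 6: place S12 (26U), 22U left
rack 2: place S13 (6U), 13U left
rack 7: place S14 (26U), 22U left
rack 2: place S15 (8U), 5U left
rack 8: place S16 (28U), 20U left
rack 9: place S17 (29U), 19U left
rack 9: place S18 (13U), 6U left
9 racks × 48U = 432U; used 332U; unused 100U.

100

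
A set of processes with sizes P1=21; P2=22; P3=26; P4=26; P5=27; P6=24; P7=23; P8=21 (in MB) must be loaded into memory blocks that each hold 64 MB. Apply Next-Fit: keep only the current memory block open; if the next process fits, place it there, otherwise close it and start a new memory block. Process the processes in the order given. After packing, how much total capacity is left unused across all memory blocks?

66

memory block 1: place P1 (21 MB), 43 MB left
memory block 1: place P2 (22 MB), 21 MB left
memory block 2: place P3 (26 MB), 38 MB left
memory block 2: place P4 (26 MB), 12 MB left
memory block 3: place P5 (27 MB), 37 MB left
memory block 3: place P6 (24 MB), 13 MB left
memory block 4: place P7 (23 MB), 41 MB left
memory block 4: place P8 (21 MB), 20 MB left
4 memory blocks × 64 MB = 256 MB; used 190 MB; unused 66 MB.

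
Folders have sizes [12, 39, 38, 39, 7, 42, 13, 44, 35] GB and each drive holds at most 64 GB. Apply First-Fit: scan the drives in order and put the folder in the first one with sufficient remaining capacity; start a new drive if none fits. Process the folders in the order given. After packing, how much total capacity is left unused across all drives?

12 GB → drive 1 (remaining 52 GB)
39 GB → drive 1 (remaining 13 GB)
38 GB → drive 2 (remaining 26 GB)
39 GB → drive 3 (remaining 25 GB)
7 GB → drive 1 (remaining 6 GB)
42 GB → drive 4 (remaining 22 GB)
13 GB → drive 2 (remaining 13 GB)
44 GB → drive 5 (remaining 20 GB)
35 GB → drive 6 (remaining 29 GB)
6 drives × 64 GB = 384 GB; used 269 GB; unused 115 GB.

115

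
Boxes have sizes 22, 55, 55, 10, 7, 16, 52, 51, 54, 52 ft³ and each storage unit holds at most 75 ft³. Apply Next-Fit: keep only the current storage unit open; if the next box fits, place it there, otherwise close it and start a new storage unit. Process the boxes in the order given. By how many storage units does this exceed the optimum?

Next-Fit: [22] [55] [55,10,7] [16,52] [51] [54] [52] → 7 storage units.
6 boxes exceed 37.5 ft³ (half the capacity), and no two of those can share a storage unit, so at least 6 storage units are needed.
An optimal packing achieves that bound: [55,16] [55,10,7] [54] [52,22] [52] [51] → 6 storage units.
Excess: 7 − 6 = 1.

1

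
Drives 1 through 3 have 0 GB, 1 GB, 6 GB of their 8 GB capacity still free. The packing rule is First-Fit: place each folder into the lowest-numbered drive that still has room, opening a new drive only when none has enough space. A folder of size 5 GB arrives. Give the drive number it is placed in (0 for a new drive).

3

Drives with room: drive 3 (6 GB).
The first with room is drive 3.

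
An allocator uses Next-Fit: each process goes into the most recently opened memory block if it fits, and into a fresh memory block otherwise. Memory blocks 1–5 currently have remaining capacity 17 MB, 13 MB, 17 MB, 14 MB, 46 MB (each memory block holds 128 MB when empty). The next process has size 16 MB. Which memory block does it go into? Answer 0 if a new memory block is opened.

5

Next-Fit only looks at memory block 5, which has 46 MB free.
16 MB fits there.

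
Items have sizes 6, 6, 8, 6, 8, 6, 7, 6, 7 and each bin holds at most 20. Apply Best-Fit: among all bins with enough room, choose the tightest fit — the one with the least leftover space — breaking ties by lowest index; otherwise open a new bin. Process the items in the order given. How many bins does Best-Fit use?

bin 1: place 6, 14 left
bin 1: place 6, 8 left
bin 1: place 8, 0 left
bin 2: place 6, 14 left
bin 2: place 8, 6 left
bin 2: place 6, 0 left
bin 3: place 7, 13 left
bin 3: place 6, 7 left
bin 3: place 7, 0 left

3 bins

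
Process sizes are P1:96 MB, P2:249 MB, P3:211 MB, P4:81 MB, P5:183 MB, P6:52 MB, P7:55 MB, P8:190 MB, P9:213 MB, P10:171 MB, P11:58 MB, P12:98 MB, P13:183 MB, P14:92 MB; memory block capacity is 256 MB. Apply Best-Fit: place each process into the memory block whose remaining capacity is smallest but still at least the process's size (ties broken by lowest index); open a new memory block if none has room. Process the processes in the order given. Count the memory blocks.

9

P1 (96 MB) → memory block 1 (remaining 160 MB)
P2 (249 MB) → memory block 2 (remaining 7 MB)
P3 (211 MB) → memory block 3 (remaining 45 MB)
P4 (81 MB) → memory block 1 (remaining 79 MB)
P5 (183 MB) → memory block 4 (remaining 73 MB)
P6 (52 MB) → memory block 4 (remaining 21 MB)
P7 (55 MB) → memory block 1 (remaining 24 MB)
P8 (190 MB) → memory block 5 (remaining 66 MB)
P9 (213 MB) → memory block 6 (remaining 43 MB)
P10 (171 MB) → memory block 7 (remaining 85 MB)
P11 (58 MB) → memory block 5 (remaining 8 MB)
P12 (98 MB) → memory block 8 (remaining 158 MB)
P13 (183 MB) → memory block 9 (remaining 73 MB)
P14 (92 MB) → memory block 8 (remaining 66 MB)
Final memory blocks: [96,81,55] [249] [211] [183,52] [190,58] [213] [171] [98,92] [183].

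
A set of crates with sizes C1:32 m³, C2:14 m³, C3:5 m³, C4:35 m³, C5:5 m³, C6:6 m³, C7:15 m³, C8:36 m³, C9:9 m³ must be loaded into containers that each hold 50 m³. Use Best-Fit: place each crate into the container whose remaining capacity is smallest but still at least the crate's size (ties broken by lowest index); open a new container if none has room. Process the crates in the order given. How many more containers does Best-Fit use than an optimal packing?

Best-Fit: [32,14] [5,35,5] [6,15] [36,9] → 4 containers.
Total size 157 m³; any packing needs at least ⌈157/50⌉ = 4 containers.
So 4 is already optimal.

0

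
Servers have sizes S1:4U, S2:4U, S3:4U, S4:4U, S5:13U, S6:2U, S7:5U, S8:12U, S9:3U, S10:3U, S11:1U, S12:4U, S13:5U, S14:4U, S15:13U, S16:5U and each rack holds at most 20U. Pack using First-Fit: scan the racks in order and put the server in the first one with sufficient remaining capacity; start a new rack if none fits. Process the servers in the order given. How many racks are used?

5

Put S1 (4U) in rack 1; 16U remain.
Put S2 (4U) in rack 1; 12U remain.
Put S3 (4U) in rack 1; 8U remain.
Put S4 (4U) in rack 1; 4U remain.
Put S5 (13U) in rack 2; 7U remain.
Put S6 (2U) in rack 1; 2U remain.
Put S7 (5U) in rack 2; 2U remain.
Put S8 (12U) in rack 3; 8U remain.
Put S9 (3U) in rack 3; 5U remain.
Put S10 (3U) in rack 3; 2U remain.
Put S11 (1U) in rack 1; 1U remain.
Put S12 (4U) in rack 4; 16U remain.
Put S13 (5U) in rack 4; 11U remain.
Put S14 (4U) in rack 4; 7U remain.
Put S15 (13U) in rack 5; 7U remain.
Put S16 (5U) in rack 4; 2U remain.
Final racks: [4,4,4,4,2,1] [13,5] [12,3,3] [4,5,4,5] [13].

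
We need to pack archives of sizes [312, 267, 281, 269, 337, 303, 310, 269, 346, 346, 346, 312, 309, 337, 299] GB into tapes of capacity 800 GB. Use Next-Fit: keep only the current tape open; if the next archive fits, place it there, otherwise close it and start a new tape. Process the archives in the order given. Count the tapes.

8

Put 312 GB in tape 1; 488 GB remain.
Put 267 GB in tape 1; 221 GB remain.
Put 281 GB in tape 2; 519 GB remain.
Put 269 GB in tape 2; 250 GB remain.
Put 337 GB in tape 3; 463 GB remain.
Put 303 GB in tape 3; 160 GB remain.
Put 310 GB in tape 4; 490 GB remain.
Put 269 GB in tape 4; 221 GB remain.
Put 346 GB in tape 5; 454 GB remain.
Put 346 GB in tape 5; 108 GB remain.
Put 346 GB in tape 6; 454 GB remain.
Put 312 GB in tape 6; 142 GB remain.
Put 309 GB in tape 7; 491 GB remain.
Put 337 GB in tape 7; 154 GB remain.
Put 299 GB in tape 8; 501 GB remain.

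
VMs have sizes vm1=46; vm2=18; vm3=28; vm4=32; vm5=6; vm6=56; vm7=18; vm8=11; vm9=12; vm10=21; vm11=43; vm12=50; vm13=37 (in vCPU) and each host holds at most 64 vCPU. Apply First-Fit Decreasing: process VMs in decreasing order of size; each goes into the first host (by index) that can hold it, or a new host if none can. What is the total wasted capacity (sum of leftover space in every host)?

70

Sorted descending: 56, 50, 46, 43, 37, 32, 28, 21, 18, 18, 12, 11, 6.
56 vCPU → host 1 (remaining 8 vCPU)
50 vCPU → host 2 (remaining 14 vCPU)
46 vCPU → host 3 (remaining 18 vCPU)
43 vCPU → host 4 (remaining 21 vCPU)
37 vCPU → host 5 (remaining 27 vCPU)
32 vCPU → host 6 (remaining 32 vCPU)
28 vCPU → host 6 (remaining 4 vCPU)
21 vCPU → host 4 (remaining 0 vCPU)
18 vCPU → host 3 (remaining 0 vCPU)
18 vCPU → host 5 (remaining 9 vCPU)
12 vCPU → host 2 (remaining 2 vCPU)
11 vCPU → host 7 (remaining 53 vCPU)
6 vCPU → host 1 (remaining 2 vCPU)
7 hosts × 64 vCPU = 448 vCPU; used 378 vCPU; unused 70 vCPU.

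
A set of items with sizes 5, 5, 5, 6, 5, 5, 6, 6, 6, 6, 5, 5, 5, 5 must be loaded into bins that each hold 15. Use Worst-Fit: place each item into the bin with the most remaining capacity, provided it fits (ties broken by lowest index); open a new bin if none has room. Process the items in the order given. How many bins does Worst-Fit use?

6 bins

bin 1: place 5, 10 left
bin 1: place 5, 5 left
bin 1: place 5, 0 left
bin 2: place 6, 9 left
bin 2: place 5, 4 left
bin 3: place 5, 10 left
bin 3: place 6, 4 left
bin 4: place 6, 9 left
bin 4: place 6, 3 left
bin 5: place 6, 9 left
bin 5: place 5, 4 left
bin 6: place 5, 10 left
bin 6: place 5, 5 left
bin 6: place 5, 0 left
Final bins: [5,5,5] [6,5] [5,6] [6,6] [6,5] [5,5,5].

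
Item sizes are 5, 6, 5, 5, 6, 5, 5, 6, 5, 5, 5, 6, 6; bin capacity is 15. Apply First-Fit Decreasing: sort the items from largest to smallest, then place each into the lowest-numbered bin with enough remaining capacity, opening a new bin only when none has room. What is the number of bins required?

6

Sorted descending: 6, 6, 6, 6, 6, 5, 5, 5, 5, 5, 5, 5, 5.
6 → bin 1 (remaining 9)
6 → bin 1 (remaining 3)
6 → bin 2 (remaining 9)
6 → bin 2 (remaining 3)
6 → bin 3 (remaining 9)
5 → bin 3 (remaining 4)
5 → bin 4 (remaining 10)
5 → bin 4 (remaining 5)
5 → bin 4 (remaining 0)
5 → bin 5 (remaining 10)
5 → bin 5 (remaining 5)
5 → bin 5 (remaining 0)
5 → bin 6 (remaining 10)
Final bins: [6,6] [6,6] [6,5] [5,5,5] [5,5,5] [5].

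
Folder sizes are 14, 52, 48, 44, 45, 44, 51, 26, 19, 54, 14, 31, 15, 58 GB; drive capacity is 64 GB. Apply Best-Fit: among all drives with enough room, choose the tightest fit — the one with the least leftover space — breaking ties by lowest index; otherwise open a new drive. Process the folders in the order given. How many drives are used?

drive 1: place 14 GB, 50 GB left
drive 2: place 52 GB, 12 GB left
drive 1: place 48 GB, 2 GB left
drive 3: place 44 GB, 20 GB left
drive 4: place 45 GB, 19 GB left
drive 5: place 44 GB, 20 GB left
drive 6: place 51 GB, 13 GB left
drive 7: place 26 GB, 38 GB left
drive 4: place 19 GB, 0 GB left
drive 8: place 54 GB, 10 GB left
drive 3: place 14 GB, 6 GB left
drive 7: place 31 GB, 7 GB left
drive 5: place 15 GB, 5 GB left
drive 9: place 58 GB, 6 GB left
Final drives: [14,48] [52] [44,14] [45,19] [44,15] [51] [26,31] [54] [58].

9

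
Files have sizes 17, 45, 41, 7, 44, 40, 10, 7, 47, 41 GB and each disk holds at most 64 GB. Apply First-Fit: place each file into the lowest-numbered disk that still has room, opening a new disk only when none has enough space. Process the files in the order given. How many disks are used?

6

disk 1: place 17 GB, 47 GB left
disk 1: place 45 GB, 2 GB left
disk 2: place 41 GB, 23 GB left
disk 2: place 7 GB, 16 GB left
disk 3: place 44 GB, 20 GB left
disk 4: place 40 GB, 24 GB left
disk 2: place 10 GB, 6 GB left
disk 3: place 7 GB, 13 GB left
disk 5: place 47 GB, 17 GB left
disk 6: place 41 GB, 23 GB left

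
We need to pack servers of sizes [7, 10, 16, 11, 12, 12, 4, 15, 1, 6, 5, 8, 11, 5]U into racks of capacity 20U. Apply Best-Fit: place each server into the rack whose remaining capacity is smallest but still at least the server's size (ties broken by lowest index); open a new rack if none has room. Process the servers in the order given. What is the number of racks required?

7U → rack 1 (remaining 13U)
10U → rack 1 (remaining 3U)
16U → rack 2 (remaining 4U)
11U → rack 3 (remaining 9U)
12U → rack 4 (remaining 8U)
12U → rack 5 (remaining 8U)
4U → rack 2 (remaining 0U)
15U → rack 6 (remaining 5U)
1U → rack 1 (remaining 2U)
6U → rack 4 (remaining 2U)
5U → rack 6 (remaining 0U)
8U → rack 5 (remaining 0U)
11U → rack 7 (remaining 9U)
5U → rack 3 (remaining 4U)

7 racks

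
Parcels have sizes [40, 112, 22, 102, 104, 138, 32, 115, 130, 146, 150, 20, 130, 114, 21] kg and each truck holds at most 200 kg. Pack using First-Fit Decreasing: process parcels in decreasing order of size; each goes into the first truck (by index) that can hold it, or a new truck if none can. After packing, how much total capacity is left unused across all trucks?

Sorted descending: 150, 146, 138, 130, 130, 115, 114, 112, 104, 102, 40, 32, 22, 21, 20.
150 kg → truck 1 (remaining 50 kg)
146 kg → truck 2 (remaining 54 kg)
138 kg → truck 3 (remaining 62 kg)
130 kg → truck 4 (remaining 70 kg)
130 kg → truck 5 (remaining 70 kg)
115 kg → truck 6 (remaining 85 kg)
114 kg → truck 7 (remaining 86 kg)
112 kg → truck 8 (remaining 88 kg)
104 kg → truck 9 (remaining 96 kg)
102 kg → truck 10 (remaining 98 kg)
40 kg → truck 1 (remaining 10 kg)
32 kg → truck 2 (remaining 22 kg)
22 kg → truck 2 (remaining 0 kg)
21 kg → truck 3 (remaining 41 kg)
20 kg → truck 3 (remaining 21 kg)
10 trucks × 200 kg = 2000 kg; used 1376 kg; unused 624 kg.

624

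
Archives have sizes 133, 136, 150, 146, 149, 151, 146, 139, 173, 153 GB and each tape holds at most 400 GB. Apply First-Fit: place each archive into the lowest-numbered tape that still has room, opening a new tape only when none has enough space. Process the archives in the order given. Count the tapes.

5

tape 1: place 133 GB, 267 GB left
tape 1: place 136 GB, 131 GB left
tape 2: place 150 GB, 250 GB left
tape 2: place 146 GB, 104 GB left
tape 3: place 149 GB, 251 GB left
tape 3: place 151 GB, 100 GB left
tape 4: place 146 GB, 254 GB left
tape 4: place 139 GB, 115 GB left
tape 5: place 173 GB, 227 GB left
tape 5: place 153 GB, 74 GB left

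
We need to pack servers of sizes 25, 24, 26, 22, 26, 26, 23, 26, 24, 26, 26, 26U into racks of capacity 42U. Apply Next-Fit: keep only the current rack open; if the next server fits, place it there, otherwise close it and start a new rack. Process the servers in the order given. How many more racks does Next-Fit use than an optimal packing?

Next-Fit: [25] [24] [26] [22] [26] [26] [23] [26] [24] [26] [26] [26] → 12 racks.
12 servers exceed 21U (half the capacity), and no two of those can share a rack, so at least 12 racks are needed.
So 12 is already optimal.

0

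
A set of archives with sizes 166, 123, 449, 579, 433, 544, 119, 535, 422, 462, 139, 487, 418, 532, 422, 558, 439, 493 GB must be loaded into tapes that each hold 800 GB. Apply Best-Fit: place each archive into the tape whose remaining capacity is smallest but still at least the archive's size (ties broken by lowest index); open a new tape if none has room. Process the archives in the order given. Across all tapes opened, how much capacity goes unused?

3880

tape 1: place 166 GB, 634 GB left
tape 1: place 123 GB, 511 GB left
tape 1: place 449 GB, 62 GB left
tape 2: place 579 GB, 221 GB left
tape 3: place 433 GB, 367 GB left
tape 4: place 544 GB, 256 GB left
tape 2: place 119 GB, 102 GB left
tape 5: place 535 GB, 265 GB left
tape 6: place 422 GB, 378 GB left
tape 7: place 462 GB, 338 GB left
tape 4: place 139 GB, 117 GB left
tape 8: place 487 GB, 313 GB left
tape 9: place 418 GB, 382 GB left
tape 10: place 532 GB, 268 GB left
tape 11: place 422 GB, 378 GB left
tape 12: place 558 GB, 242 GB left
tape 13: place 439 GB, 361 GB left
tape 14: place 493 GB, 307 GB left
14 tapes × 800 GB = 11200 GB; used 7320 GB; unused 3880 GB.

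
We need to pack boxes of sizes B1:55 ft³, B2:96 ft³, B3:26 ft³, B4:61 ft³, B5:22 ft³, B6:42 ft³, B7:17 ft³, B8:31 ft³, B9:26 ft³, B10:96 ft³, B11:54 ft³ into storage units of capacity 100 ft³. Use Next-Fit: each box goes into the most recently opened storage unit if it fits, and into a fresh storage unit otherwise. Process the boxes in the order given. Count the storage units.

7

Put B1 (55 ft³) in storage unit 1; 45 ft³ remain.
Put B2 (96 ft³) in storage unit 2; 4 ft³ remain.
Put B3 (26 ft³) in storage unit 3; 74 ft³ remain.
Put B4 (61 ft³) in storage unit 3; 13 ft³ remain.
Put B5 (22 ft³) in storage unit 4; 78 ft³ remain.
Put B6 (42 ft³) in storage unit 4; 36 ft³ remain.
Put B7 (17 ft³) in storage unit 4; 19 ft³ remain.
Put B8 (31 ft³) in storage unit 5; 69 ft³ remain.
Put B9 (26 ft³) in storage unit 5; 43 ft³ remain.
Put B10 (96 ft³) in storage unit 6; 4 ft³ remain.
Put B11 (54 ft³) in storage unit 7; 46 ft³ remain.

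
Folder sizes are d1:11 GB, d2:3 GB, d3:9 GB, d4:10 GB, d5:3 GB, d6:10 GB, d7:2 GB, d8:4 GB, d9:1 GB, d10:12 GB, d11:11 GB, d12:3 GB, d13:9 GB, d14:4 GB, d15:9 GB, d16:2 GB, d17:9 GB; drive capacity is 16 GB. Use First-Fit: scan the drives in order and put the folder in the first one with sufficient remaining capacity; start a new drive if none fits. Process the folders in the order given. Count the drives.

9

Put d1 (11 GB) in drive 1; 5 GB remain.
Put d2 (3 GB) in drive 1; 2 GB remain.
Put d3 (9 GB) in drive 2; 7 GB remain.
Put d4 (10 GB) in drive 3; 6 GB remain.
Put d5 (3 GB) in drive 2; 4 GB remain.
Put d6 (10 GB) in drive 4; 6 GB remain.
Put d7 (2 GB) in drive 1; 0 GB remain.
Put d8 (4 GB) in drive 2; 0 GB remain.
Put d9 (1 GB) in drive 3; 5 GB remain.
Put d10 (12 GB) in drive 5; 4 GB remain.
Put d11 (11 GB) in drive 6; 5 GB remain.
Put d12 (3 GB) in drive 3; 2 GB remain.
Put d13 (9 GB) in drive 7; 7 GB remain.
Put d14 (4 GB) in drive 4; 2 GB remain.
Put d15 (9 GB) in drive 8; 7 GB remain.
Put d16 (2 GB) in drive 3; 0 GB remain.
Put d17 (9 GB) in drive 9; 7 GB remain.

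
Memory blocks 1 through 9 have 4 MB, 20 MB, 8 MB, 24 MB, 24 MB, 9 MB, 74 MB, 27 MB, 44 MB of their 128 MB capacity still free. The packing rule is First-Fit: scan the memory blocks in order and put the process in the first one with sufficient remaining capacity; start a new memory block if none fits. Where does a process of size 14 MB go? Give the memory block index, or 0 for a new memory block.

2

Memory blocks with room: memory block 2 (20 MB), memory block 4 (24 MB), memory block 5 (24 MB), memory block 7 (74 MB), memory block 8 (27 MB), memory block 9 (44 MB).
The first with room is memory block 2.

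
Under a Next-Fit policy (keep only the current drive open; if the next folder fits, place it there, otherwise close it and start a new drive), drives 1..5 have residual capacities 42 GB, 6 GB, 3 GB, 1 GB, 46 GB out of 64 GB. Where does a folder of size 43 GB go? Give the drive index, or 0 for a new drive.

5

Next-Fit only looks at drive 5, which has 46 GB free.
43 GB fits there.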